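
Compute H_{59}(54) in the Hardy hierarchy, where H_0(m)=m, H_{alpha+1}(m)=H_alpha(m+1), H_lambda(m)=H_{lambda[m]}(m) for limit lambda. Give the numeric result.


H_59(54):
For finite ordinals k, H_k(n) = n + k (each successor step adds 1).
H_59(54) = 54 + 59 = 113

113


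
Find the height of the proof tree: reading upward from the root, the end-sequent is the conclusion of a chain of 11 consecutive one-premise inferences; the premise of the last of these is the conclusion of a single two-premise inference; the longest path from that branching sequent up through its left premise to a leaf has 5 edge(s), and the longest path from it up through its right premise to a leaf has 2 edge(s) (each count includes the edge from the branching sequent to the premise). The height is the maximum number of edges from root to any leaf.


Longest path through the left premise: 5 edges (measured from the branching sequent)
Longest path through the right premise: 2 edges
Height of the subtree rooted at the branching sequent: max(5, 2) = 5
The branching sequent sits 11 edges above the root (the chain of one-premise inferences), so height = 5 + 11 = 16

16


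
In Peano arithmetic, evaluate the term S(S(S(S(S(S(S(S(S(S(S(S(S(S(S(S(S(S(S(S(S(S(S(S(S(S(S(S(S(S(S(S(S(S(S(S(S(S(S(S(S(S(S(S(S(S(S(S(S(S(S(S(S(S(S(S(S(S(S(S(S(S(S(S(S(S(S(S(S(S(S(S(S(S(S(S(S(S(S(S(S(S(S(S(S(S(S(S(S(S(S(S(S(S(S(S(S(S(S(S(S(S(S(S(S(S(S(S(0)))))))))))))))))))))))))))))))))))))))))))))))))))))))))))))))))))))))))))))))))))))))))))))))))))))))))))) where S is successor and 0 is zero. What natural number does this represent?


Counting successors applied to 0:
108 applications of S to 0 = 108

108


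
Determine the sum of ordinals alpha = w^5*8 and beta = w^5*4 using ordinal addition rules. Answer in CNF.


Ordinal addition w^5*8 + w^5*4:
Both terms have the same exponent 5.
w^e*c + w^e*d = w^e*(c+d).
Result = w^5*(8+4) = w^5*12

w^5*12


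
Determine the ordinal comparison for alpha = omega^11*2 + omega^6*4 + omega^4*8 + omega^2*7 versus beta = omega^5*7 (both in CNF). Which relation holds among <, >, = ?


Compare term by term from highest exponent:
alpha = omega^11*2 + omega^6*4 + omega^4*8 + omega^2*7
beta = omega^5*7
Term 1: alpha has omega^11*2, beta has omega^5*7
Term 2: alpha has omega^6*4, beta has omega^0*0
Term 3: alpha has omega^4*8, beta has omega^0*0
Term 4: alpha has omega^2*7, beta has omega^0*0
Result: alpha > beta

alpha > beta


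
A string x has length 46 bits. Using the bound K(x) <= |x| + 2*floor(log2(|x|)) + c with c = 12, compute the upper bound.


floor(log2(46)) = 5
2 * 5 = 10
K(x) <= 46 + 10 + 12 = 68

68


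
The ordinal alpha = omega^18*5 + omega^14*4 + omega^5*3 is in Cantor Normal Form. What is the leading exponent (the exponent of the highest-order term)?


CNF: omega^18*5 + omega^14*4 + omega^5*3
The leading term is omega^18*5, which has exponent 18.

18


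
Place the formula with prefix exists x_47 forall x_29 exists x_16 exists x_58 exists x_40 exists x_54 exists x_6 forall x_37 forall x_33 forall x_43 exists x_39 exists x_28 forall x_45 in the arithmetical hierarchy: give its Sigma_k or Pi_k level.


Leading quantifier is exists, so the class is Sigma.
Number of quantifier blocks = alternations + 1 = 5 + 1 = 6.
Classification: Sigma_6

Sigma_6


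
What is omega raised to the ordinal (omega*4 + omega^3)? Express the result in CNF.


omega^(omega*4 + omega^3):
In ordinal addition a term is absorbed by a following term of strictly larger exponent: 1 < 3, so omega*4 + omega^3 = omega^3.
omega raised to a CNF ordinal is a single CNF term: Result = omega^(omega^3)

omega^(omega^3)


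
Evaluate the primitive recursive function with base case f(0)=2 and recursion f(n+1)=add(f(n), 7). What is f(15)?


f(0) = 2
f(1) = add(f(0), 7) = add(2, 7) = 9
f(2) = add(f(1), 7) = add(9, 7) = 16
f(3) = add(f(2), 7) = add(16, 7) = 23
f(4) = add(f(3), 7) = add(23, 7) = 30
f(5) = add(f(4), 7) = add(30, 7) = 37
f(6) = add(f(5), 7) = add(37, 7) = 44
f(7) = add(f(6), 7) = add(44, 7) = 51
f(8) = add(f(7), 7) = add(51, 7) = 58
f(9) = add(f(8), 7) = add(58, 7) = 65
f(10) = add(f(9), 7) = add(65, 7) = 72
f(11) = add(f(10), 7) = add(72, 7) = 79
f(12) = add(f(11), 7) = add(79, 7) = 86
f(13) = add(f(12), 7) = add(86, 7) = 93
f(14) = add(f(13), 7) = add(93, 7) = 100
f(15) = add(f(14), 7) = add(100, 7) = 107


107


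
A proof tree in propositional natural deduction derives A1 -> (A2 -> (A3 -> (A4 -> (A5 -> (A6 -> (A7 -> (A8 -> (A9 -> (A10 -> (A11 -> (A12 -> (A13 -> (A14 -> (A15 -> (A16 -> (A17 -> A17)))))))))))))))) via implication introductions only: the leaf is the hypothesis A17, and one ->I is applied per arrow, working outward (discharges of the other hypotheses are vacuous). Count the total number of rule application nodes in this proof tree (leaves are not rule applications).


The formula has 17 arrows (->); its innermost consequent A17 is one of the antecedents,
so the proof starts from the hypothesis leaf A17 (not a rule application) and closes one arrow per ->I.
Building A1 -> (A2 -> (A3 -> (A4 -> (A5 -> (A6 -> (A7 -> (A8 -> (A9 -> (A10 -> (A11 -> (A12 -> (A13 -> (A14 -> (A15 -> (A16 -> (A17 -> A17)))))))))))))))) therefore takes 17 nested implication introductions.
Total inference nodes = 17

17


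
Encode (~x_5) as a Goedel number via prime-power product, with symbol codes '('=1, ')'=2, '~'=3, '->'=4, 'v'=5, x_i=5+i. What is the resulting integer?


Formula: (~x_5)
Symbol codes: [1, 3, 10, 2]
Primes: [2, 3, 5, 7]
p_1^1 = 2^1 = 2
p_2^3 = 3^3 = 27
p_3^10 = 5^10 = 9765625
p_4^2 = 7^2 = 49
Product = 25839843750

25839843750


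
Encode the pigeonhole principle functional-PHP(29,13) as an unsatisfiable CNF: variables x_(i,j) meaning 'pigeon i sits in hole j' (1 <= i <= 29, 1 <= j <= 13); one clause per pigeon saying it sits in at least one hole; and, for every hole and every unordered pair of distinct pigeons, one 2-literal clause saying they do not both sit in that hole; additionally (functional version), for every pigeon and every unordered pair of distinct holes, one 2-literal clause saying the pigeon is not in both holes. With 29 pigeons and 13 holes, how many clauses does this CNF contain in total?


functional-PHP(29,13): 29 pigeons, 13 holes, 29*13 = 377 variables.
- pigeon clauses: one per pigeon -> 29 clauses
- hole clauses: 13 holes * C(29,2) = 13 * 406 -> 5278 clauses
- functional clauses: 29 pigeons * C(13,2) = 29 * 78 -> 2262 clauses
Total clauses = 29 + 5278 + 2262 = 7569

7569


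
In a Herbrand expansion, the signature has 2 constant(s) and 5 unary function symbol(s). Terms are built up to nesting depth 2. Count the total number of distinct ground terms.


Herbrand terms by depth:
Depth 0: 2 constants
Depth 1: 10 new terms (running total: 12)
Depth 2: 50 new terms (running total: 62)
Total distinct ground terms = 62

62


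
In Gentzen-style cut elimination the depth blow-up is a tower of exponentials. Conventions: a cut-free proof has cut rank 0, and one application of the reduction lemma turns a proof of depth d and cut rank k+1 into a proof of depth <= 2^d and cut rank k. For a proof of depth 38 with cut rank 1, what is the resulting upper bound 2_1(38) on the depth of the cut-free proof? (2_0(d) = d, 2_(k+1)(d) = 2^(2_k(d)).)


Each rank reduction sends depth d to at most 2^d; cut rank r needs r reductions.
2_0(38) = 38
2_1(38) = 2^38 = 274877906944
Cut-free depth bound = 274877906944

274877906944


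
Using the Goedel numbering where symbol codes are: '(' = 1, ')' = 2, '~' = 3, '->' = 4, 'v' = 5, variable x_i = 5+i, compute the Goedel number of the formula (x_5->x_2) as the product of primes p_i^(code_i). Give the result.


Formula: (x_5->x_2)
Symbol codes: [1, 10, 4, 7, 2]
Primes: [2, 3, 5, 7, 11]
p_1^1 = 2^1 = 2
p_2^10 = 3^10 = 59049
p_3^4 = 5^4 = 625
p_4^7 = 7^7 = 823543
p_5^2 = 11^2 = 121
Product = 7355195329308750

7355195329308750


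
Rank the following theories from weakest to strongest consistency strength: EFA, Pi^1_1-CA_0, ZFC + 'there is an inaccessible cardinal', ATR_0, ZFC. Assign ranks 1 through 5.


Ordering by consistency strength:
1. EFA
2. ATR_0
3. Pi^1_1-CA_0
4. ZFC
5. ZFC + 'there is an inaccessible cardinal'


EFA=1, Pi^1_1-CA_0=3, ZFC + 'there is an inaccessible cardinal'=5, ATR_0=2, ZFC=4


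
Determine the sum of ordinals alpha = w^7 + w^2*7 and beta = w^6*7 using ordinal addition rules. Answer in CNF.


Ordinal addition (w^7 + w^2*7) + w^6*7:
alpha's leading term has exponent 7 > beta's exponent 6, so it survives.
alpha's tail term has exponent 2 < beta's exponent 6, so it is absorbed by beta.
In ordinal addition, any term followed by a strictly larger-exponent term is absorbed.
Result = w^7 + w^6*7

w^7 + w^6*7


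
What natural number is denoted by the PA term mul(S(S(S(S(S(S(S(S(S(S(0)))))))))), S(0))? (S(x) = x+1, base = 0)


mul(S^10(0), S^1(0)):
S^10(0) = 10
S^1(0) = 1
10 * 1 = 10

10


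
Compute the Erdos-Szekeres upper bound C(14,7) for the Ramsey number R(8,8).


R(8,8) <= C(8+8-2, 8-1) = C(14, 7)
C(14, 7) = 14! / (7! * 7!)
= 3432

3432


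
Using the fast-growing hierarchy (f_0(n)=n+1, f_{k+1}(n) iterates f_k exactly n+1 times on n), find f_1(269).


f_1(269) = f_0^270(269)
f_0 adds 1 each time, applied 270 times.
f_1(269) = 269 + 270 = 539

539


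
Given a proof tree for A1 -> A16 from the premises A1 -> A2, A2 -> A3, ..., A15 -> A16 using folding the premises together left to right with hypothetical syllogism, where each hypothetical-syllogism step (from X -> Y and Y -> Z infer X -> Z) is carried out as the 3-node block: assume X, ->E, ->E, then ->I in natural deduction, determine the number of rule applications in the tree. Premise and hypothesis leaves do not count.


There are 15 premises in the chain. The first HS step combines premises 1 and 2; each further premise needs one more HS step.
So 15 premises require 15 - 1 = 14 hypothetical-syllogism steps.
Each HS step uses 3 inference nodes (->E, ->E, ->I).
14 * 3 = 42 total inference nodes.

42


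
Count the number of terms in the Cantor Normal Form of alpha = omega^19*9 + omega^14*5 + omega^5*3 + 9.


CNF: omega^19*9 + omega^14*5 + omega^5*3 + 9
Count the summands separated by '+':
  term 1: omega^19*9
  term 2: omega^14*5
  term 3: omega^5*3
  term 4: 9
Total terms = 4

4


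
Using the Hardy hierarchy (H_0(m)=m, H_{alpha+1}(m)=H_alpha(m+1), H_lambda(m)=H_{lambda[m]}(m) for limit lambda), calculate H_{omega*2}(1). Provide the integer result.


H_{omega*2}(1):
For the Hardy hierarchy, H_{omega*k}(n) = 2^k * n.
2^2 = 4.
4 * 1 = 4

4


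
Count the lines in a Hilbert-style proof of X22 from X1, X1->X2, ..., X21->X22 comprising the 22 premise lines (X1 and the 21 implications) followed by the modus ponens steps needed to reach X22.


We have 22 premise lines: X1 and 21 implications.
Each implication is detached once by MP, giving 21 MP lines.
22 premise lines + 21 MP lines = 43 total lines.

43


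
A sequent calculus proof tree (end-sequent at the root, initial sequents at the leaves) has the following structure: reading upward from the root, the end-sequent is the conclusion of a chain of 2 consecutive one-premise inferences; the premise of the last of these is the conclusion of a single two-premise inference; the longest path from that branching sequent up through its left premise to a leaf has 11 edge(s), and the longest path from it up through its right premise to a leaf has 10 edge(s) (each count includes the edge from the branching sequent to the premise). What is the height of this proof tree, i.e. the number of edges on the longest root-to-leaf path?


Longest path through the left premise: 11 edges (measured from the branching sequent)
Longest path through the right premise: 10 edges
Height of the subtree rooted at the branching sequent: max(11, 10) = 11
The branching sequent sits 2 edges above the root (the chain of one-premise inferences), so height = 11 + 2 = 13

13


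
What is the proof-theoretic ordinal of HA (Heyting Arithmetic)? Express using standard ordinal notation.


The proof-theoretic ordinal of HA (Heyting Arithmetic) is a standard result in ordinal analysis.
This ordinal is the supremum of order types of primitive recursive well-orderings
that the theory can prove to be well-ordered.
For HA (Heyting Arithmetic), the proof-theoretic ordinal is epsilon_0.

epsilon_0


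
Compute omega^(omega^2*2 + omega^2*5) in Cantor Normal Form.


omega^(omega^2*2 + omega^2*5):
Both terms of the exponent have the same exponent 2, so they merge: omega^2*2 + omega^2*5 = omega^2*(2+5) = omega^2*7.
omega raised to a CNF ordinal is a single CNF term: Result = omega^(omega^2*7)

omega^(omega^2*7)


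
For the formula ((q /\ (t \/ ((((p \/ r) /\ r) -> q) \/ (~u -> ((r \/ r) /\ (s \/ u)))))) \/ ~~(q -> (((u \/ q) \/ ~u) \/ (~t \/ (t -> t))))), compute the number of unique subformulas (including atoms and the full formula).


Formula: ((q /\ (t \/ ((((p \/ r) /\ r) -> q) \/ (~u -> ((r \/ r) /\ (s \/ u)))))) \/ ~~(q -> (((u \/ q) \/ ~u) \/ (~t \/ (t -> t)))))
Subformulas found:
  1. r
  2. q
  3. u
  4. s
  5. t
  6. p
  7. ~t
  8. ~u
  9. (t -> t)
  10. (s \/ u)
  11. (r \/ r)
  12. (u \/ q)
  13. (p \/ r)
  14. ((p \/ r) /\ r)
  15. ((u \/ q) \/ ~u)
  16. (~t \/ (t -> t))
  17. (((p \/ r) /\ r) -> q)
  18. ((r \/ r) /\ (s \/ u))
  19. (~u -> ((r \/ r) /\ (s \/ u)))
  20. (((u \/ q) \/ ~u) \/ (~t \/ (t -> t)))
  21. (q -> (((u \/ q) \/ ~u) \/ (~t \/ (t -> t))))
  22. ~(q -> (((u \/ q) \/ ~u) \/ (~t \/ (t -> t))))
  23. ~~(q -> (((u \/ q) \/ ~u) \/ (~t \/ (t -> t))))
  24. ((((p \/ r) /\ r) -> q) \/ (~u -> ((r \/ r) /\ (s \/ u))))
  25. (t \/ ((((p \/ r) /\ r) -> q) \/ (~u -> ((r \/ r) /\ (s \/ u)))))
  26. (q /\ (t \/ ((((p \/ r) /\ r) -> q) \/ (~u -> ((r \/ r) /\ (s \/ u))))))
  27. ((q /\ (t \/ ((((p \/ r) /\ r) -> q) \/ (~u -> ((r \/ r) /\ (s \/ u)))))) \/ ~~(q -> (((u \/ q) \/ ~u) \/ (~t \/ (t -> t)))))
Total distinct subformulas = 27

27


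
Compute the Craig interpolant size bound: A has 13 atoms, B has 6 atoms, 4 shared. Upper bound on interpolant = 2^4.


Shared atoms = 4
Craig interpolant size bound = 2^4
= 16

16


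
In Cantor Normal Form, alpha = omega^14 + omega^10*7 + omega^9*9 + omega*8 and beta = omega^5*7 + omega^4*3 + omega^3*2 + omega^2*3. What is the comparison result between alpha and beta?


Compare term by term from highest exponent:
alpha = omega^14 + omega^10*7 + omega^9*9 + omega*8
beta = omega^5*7 + omega^4*3 + omega^3*2 + omega^2*3
Term 1: alpha has omega^14*1, beta has omega^5*7
Term 2: alpha has omega^10*7, beta has omega^4*3
Term 3: alpha has omega^9*9, beta has omega^3*2
Term 4: alpha has omega^1*8, beta has omega^2*3
Result: alpha > beta

alpha > beta


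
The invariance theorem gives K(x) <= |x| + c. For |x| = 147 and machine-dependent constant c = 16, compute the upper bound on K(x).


K(x) <= |x| + c = 147 + 16 = 163

163


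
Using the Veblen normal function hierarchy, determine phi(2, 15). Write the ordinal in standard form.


phi(2, 15):
phi(2, beta) = zeta_beta (the beta-th zeta number, fixed point of epsilon).
phi(2, 15) = zeta_15

zeta_15


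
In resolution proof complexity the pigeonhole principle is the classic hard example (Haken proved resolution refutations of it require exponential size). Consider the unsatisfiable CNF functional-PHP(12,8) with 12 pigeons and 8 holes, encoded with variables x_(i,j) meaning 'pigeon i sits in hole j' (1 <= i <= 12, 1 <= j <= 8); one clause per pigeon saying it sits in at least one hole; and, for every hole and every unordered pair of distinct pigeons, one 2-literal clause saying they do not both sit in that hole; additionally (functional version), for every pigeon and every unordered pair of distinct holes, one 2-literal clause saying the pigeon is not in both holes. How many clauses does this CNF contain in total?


functional-PHP(12,8): 12 pigeons, 8 holes, 12*8 = 96 variables.
- pigeon clauses: one per pigeon -> 12 clauses
- hole clauses: 8 holes * C(12,2) = 8 * 66 -> 528 clauses
- functional clauses: 12 pigeons * C(8,2) = 12 * 28 -> 336 clauses
Total clauses = 12 + 528 + 336 = 876

876


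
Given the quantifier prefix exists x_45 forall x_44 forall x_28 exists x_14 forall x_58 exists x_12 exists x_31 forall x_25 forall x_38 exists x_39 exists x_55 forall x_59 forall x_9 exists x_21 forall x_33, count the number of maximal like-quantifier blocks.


Alternations = 9.
Blocks = alternations + 1 = 10

10


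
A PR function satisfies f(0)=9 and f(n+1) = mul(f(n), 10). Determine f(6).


f(0) = 9
f(1) = mul(f(0), 10) = mul(9, 10) = 90
f(2) = mul(f(1), 10) = mul(90, 10) = 900
f(3) = mul(f(2), 10) = mul(900, 10) = 9000
f(4) = mul(f(3), 10) = mul(9000, 10) = 90000
f(5) = mul(f(4), 10) = mul(90000, 10) = 900000
f(6) = mul(f(5), 10) = mul(900000, 10) = 9000000


9000000


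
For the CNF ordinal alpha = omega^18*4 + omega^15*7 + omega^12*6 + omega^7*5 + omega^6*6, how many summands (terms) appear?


CNF: omega^18*4 + omega^15*7 + omega^12*6 + omega^7*5 + omega^6*6
Count the summands separated by '+':
  term 1: omega^18*4
  term 2: omega^15*7
  term 3: omega^12*6
  term 4: omega^7*5
  term 5: omega^6*6
Total terms = 5

5


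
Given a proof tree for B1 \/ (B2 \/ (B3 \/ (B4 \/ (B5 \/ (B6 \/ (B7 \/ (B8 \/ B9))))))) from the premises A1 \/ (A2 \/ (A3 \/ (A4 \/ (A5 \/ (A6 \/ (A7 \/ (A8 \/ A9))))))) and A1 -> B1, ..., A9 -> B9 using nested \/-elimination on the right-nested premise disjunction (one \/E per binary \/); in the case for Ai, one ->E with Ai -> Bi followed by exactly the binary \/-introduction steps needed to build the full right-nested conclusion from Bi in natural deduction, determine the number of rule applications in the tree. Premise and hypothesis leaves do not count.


Constructive dilemma with 9 branches, all disjunctions right-nested:
- \/E: the premise has 8 binary \/, each eliminated once: 8 nodes.
- ->E: one per case (Ai with Ai -> Bi gives Bi): 9 nodes.
- \/I: in case i < n, Bi needs 1 step to form Bi \/ (B(i+1) \/ ...) and then i-1 steps to prepend B(i-1), ..., B1, i.e. i steps; in case i = n, B9 needs 8 prepend steps.
  \/I total = (1 + 2 + ... + 8) + 8 = 36 + 8 = 44 nodes.
Total = 8 + 9 + 44 = 61

61


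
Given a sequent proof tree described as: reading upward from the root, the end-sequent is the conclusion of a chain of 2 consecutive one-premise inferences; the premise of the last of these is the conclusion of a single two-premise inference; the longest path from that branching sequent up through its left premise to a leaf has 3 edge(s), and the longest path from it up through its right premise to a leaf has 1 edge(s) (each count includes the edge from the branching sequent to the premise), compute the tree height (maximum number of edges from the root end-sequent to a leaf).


Longest path through the left premise: 3 edges (measured from the branching sequent)
Longest path through the right premise: 1 edges
Height of the subtree rooted at the branching sequent: max(3, 1) = 3
The branching sequent sits 2 edges above the root (the chain of one-premise inferences), so height = 3 + 2 = 5

5


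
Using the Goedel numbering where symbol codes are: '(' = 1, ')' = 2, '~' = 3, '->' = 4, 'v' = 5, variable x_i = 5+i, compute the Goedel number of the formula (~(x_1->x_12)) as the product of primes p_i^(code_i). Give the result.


Formula: (~(x_1->x_12))
Symbol codes: [1, 3, 1, 6, 4, 17, 2, 2]
Primes: [2, 3, 5, 7, 11, 13, 17, 19]
p_1^1 = 2^1 = 2
p_2^3 = 3^3 = 27
p_3^1 = 5^1 = 5
p_4^6 = 7^6 = 117649
p_5^4 = 11^4 = 14641
p_6^17 = 13^17 = 8650415919381337933
p_7^2 = 17^2 = 289
p_8^2 = 19^2 = 361
Product = 419724942954845438408457015211665510

419724942954845438408457015211665510


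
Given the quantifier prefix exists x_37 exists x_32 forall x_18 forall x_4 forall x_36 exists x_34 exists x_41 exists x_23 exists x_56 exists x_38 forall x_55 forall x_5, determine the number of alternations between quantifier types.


Walk the prefix and count type changes:
  position 1: exists -> exists
  position 2: exists -> forall <-- alternation
  position 3: forall -> forall
  position 4: forall -> forall
  position 5: forall -> exists <-- alternation
  position 6: exists -> exists
  position 7: exists -> exists
  position 8: exists -> exists
  position 9: exists -> exists
  position 10: exists -> forall <-- alternation
  position 11: forall -> forall
Total alternations = 3

3


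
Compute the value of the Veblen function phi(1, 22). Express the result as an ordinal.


phi(1, 22):
phi(1, beta) = epsilon_beta (the beta-th epsilon number).
phi(1, 22) = epsilon_22

epsilon_22


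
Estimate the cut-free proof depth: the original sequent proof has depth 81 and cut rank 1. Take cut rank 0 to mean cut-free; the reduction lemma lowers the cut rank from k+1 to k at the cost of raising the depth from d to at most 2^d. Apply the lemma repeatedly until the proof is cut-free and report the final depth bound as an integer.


Each rank reduction sends depth d to at most 2^d; cut rank r needs r reductions.
2_0(81) = 81
2_1(81) = 2^81 = 2417851639229258349412352
Cut-free depth bound = 2417851639229258349412352

2417851639229258349412352


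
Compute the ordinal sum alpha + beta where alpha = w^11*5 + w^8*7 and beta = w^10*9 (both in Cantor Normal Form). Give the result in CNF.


Ordinal addition (w^11*5 + w^8*7) + w^10*9:
alpha's leading term has exponent 11 > beta's exponent 10, so it survives.
alpha's tail term has exponent 8 < beta's exponent 10, so it is absorbed by beta.
In ordinal addition, any term followed by a strictly larger-exponent term is absorbed.
Result = w^11*5 + w^10*9

w^11*5 + w^10*9


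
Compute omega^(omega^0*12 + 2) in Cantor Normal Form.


omega^(omega^0*12 + 2):
omega^0 = 1, so the exponent is 12 + 2 = 14 (finite ordinal addition).
Result = omega^14, already a single CNF term.

omega^14


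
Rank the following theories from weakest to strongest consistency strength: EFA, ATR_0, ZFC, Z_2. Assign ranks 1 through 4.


Ordering by consistency strength:
1. EFA
2. ATR_0
3. Z_2
4. ZFC


EFA=1, ATR_0=2, ZFC=4, Z_2=3


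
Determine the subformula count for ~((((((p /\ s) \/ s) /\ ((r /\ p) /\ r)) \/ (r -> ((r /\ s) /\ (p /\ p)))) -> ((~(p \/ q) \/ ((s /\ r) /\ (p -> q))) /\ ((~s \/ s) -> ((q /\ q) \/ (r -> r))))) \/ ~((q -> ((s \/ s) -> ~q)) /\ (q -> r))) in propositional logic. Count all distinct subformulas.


Formula: ~((((((p /\ s) \/ s) /\ ((r /\ p) /\ r)) \/ (r -> ((r /\ s) /\ (p /\ p)))) -> ((~(p \/ q) \/ ((s /\ r) /\ (p -> q))) /\ ((~s \/ s) -> ((q /\ q) \/ (r -> r))))) \/ ~((q -> ((s \/ s) -> ~q)) /\ (q -> r)))
Subformulas found:
  1. r
  2. p
  3. q
  4. s
  5. ~s
  6. ~q
  7. (s \/ s)
  8. (r /\ p)
  9. (q /\ q)
  10. (s /\ r)
  11. (r -> r)
  12. (r /\ s)
  13. (p -> q)
  14. (q -> r)
  15. (p /\ s)
  16. (p \/ q)
  17. (p /\ p)
  18. ~(p \/ q)
  19. (~s \/ s)
  20. ((r /\ p) /\ r)
  21. ((p /\ s) \/ s)
  22. ((s \/ s) -> ~q)
  23. ((s /\ r) /\ (p -> q))
  24. ((r /\ s) /\ (p /\ p))
  25. ((q /\ q) \/ (r -> r))
  26. (q -> ((s \/ s) -> ~q))
  27. (r -> ((r /\ s) /\ (p /\ p)))
  28. (((p /\ s) \/ s) /\ ((r /\ p) /\ r))
  29. (~(p \/ q) \/ ((s /\ r) /\ (p -> q)))
  30. ((~s \/ s) -> ((q /\ q) \/ (r -> r)))
  31. ((q -> ((s \/ s) -> ~q)) /\ (q -> r))
  32. ~((q -> ((s \/ s) -> ~q)) /\ (q -> r))
  33. ((((p /\ s) \/ s) /\ ((r /\ p) /\ r)) \/ (r -> ((r /\ s) /\ (p /\ p))))
  34. ((~(p \/ q) \/ ((s /\ r) /\ (p -> q))) /\ ((~s \/ s) -> ((q /\ q) \/ (r -> r))))
  35. (((((p /\ s) \/ s) /\ ((r /\ p) /\ r)) \/ (r -> ((r /\ s) /\ (p /\ p)))) -> ((~(p \/ q) \/ ((s /\ r) /\ (p -> q))) /\ ((~s \/ s) -> ((q /\ q) \/ (r -> r)))))
  36. ((((((p /\ s) \/ s) /\ ((r /\ p) /\ r)) \/ (r -> ((r /\ s) /\ (p /\ p)))) -> ((~(p \/ q) \/ ((s /\ r) /\ (p -> q))) /\ ((~s \/ s) -> ((q /\ q) \/ (r -> r))))) \/ ~((q -> ((s \/ s) -> ~q)) /\ (q -> r)))
  37. ~((((((p /\ s) \/ s) /\ ((r /\ p) /\ r)) \/ (r -> ((r /\ s) /\ (p /\ p)))) -> ((~(p \/ q) \/ ((s /\ r) /\ (p -> q))) /\ ((~s \/ s) -> ((q /\ q) \/ (r -> r))))) \/ ~((q -> ((s \/ s) -> ~q)) /\ (q -> r)))
Total distinct subformulas = 37

37


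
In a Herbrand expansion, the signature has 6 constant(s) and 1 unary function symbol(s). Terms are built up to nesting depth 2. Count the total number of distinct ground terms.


Herbrand terms by depth:
Depth 0: 6 constants
Depth 1: 6 new terms (running total: 12)
Depth 2: 6 new terms (running total: 18)
Total distinct ground terms = 18

18


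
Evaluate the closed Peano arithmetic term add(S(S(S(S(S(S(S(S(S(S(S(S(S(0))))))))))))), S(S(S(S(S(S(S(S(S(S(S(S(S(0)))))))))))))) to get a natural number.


add(S^13(0), S^13(0)):
S^13(0) = 13
S^13(0) = 13
13 + 13 = 26

26


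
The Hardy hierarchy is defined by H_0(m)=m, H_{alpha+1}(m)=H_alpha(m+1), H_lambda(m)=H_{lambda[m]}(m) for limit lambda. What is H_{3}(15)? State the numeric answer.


H_3(15):
For finite ordinals k, H_k(n) = n + k (each successor step adds 1).
H_3(15) = 15 + 3 = 18

18


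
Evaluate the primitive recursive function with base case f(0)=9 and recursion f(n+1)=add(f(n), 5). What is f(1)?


f(0) = 9
f(1) = add(f(0), 5) = add(9, 5) = 14


14


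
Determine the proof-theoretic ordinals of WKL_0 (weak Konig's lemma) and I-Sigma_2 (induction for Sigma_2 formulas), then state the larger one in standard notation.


Proof-theoretic ordinal of WKL_0 (weak Konig's lemma): omega^omega
Proof-theoretic ordinal of I-Sigma_2 (induction for Sigma_2 formulas): omega^(omega^omega)
Comparing: omega^omega < omega^(omega^omega).
The larger ordinal is omega^(omega^omega) (from I-Sigma_2 (induction for Sigma_2 formulas)).

omega^(omega^omega)


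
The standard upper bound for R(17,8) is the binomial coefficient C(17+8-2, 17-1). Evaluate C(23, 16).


R(17,8) <= C(17+8-2, 17-1) = C(23, 16)
C(23, 16) = 23! / (16! * 7!)
= 245157

245157


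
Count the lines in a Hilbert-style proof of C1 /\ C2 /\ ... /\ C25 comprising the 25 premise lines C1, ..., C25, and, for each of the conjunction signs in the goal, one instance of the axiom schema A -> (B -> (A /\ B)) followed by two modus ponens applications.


Conjoining 25 premises:
- 25 premise lines
- the goal has 24 conjunction signs; each costs 1 axiom instance + 2 MP = 3 lines: 3 * 24 = 72
Total = 25 + 72 = 97 lines.

97


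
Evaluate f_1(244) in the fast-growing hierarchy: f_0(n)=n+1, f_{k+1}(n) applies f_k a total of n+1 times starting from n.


f_1(244) = f_0^245(244)
f_0 adds 1 each time, applied 245 times.
f_1(244) = 244 + 245 = 489

489


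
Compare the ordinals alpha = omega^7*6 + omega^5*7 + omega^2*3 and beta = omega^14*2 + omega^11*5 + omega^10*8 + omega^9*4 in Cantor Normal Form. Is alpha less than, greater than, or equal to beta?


Compare term by term from highest exponent:
alpha = omega^7*6 + omega^5*7 + omega^2*3
beta = omega^14*2 + omega^11*5 + omega^10*8 + omega^9*4
Term 1: alpha has omega^7*6, beta has omega^14*2
Term 2: alpha has omega^5*7, beta has omega^11*5
Term 3: alpha has omega^2*3, beta has omega^10*8
Term 4: alpha has omega^0*0, beta has omega^9*4
Result: alpha < beta

alpha < beta


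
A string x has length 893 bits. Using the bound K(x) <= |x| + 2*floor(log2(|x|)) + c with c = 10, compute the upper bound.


floor(log2(893)) = 9
2 * 9 = 18
K(x) <= 893 + 18 + 10 = 921

921


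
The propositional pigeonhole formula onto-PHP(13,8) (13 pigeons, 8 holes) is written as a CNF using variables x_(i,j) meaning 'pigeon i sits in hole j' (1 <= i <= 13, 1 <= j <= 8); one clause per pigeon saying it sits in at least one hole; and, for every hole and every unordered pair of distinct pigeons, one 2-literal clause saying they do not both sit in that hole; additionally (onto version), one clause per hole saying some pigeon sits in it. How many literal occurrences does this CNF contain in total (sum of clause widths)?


onto-PHP(13,8): 13 pigeons, 8 holes, 13*8 = 104 variables.
- pigeon clauses: one per pigeon -> 13 clauses of width 8 -> 104 literals
- hole clauses: 8 holes * C(13,2) = 8 * 78 -> 624 clauses of width 2 -> 1248 literals
- onto clauses: one per hole -> 8 clauses of width 13 -> 104 literals
Total literal occurrences = 104 + 1248 + 104 = 1456

1456


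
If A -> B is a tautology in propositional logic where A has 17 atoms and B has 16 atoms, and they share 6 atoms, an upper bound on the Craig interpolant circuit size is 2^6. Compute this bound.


Shared atoms = 6
Craig interpolant size bound = 2^6
= 64

64


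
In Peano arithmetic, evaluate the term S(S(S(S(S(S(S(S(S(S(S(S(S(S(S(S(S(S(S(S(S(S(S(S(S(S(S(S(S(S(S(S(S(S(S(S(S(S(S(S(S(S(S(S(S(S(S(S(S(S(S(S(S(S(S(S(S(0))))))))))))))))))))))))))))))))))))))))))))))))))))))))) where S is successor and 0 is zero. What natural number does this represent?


Counting successors applied to 0:
57 applications of S to 0 = 57

57


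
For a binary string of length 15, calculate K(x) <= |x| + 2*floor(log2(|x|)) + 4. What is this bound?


floor(log2(15)) = 3
2 * 3 = 6
K(x) <= 15 + 6 + 4 = 25

25


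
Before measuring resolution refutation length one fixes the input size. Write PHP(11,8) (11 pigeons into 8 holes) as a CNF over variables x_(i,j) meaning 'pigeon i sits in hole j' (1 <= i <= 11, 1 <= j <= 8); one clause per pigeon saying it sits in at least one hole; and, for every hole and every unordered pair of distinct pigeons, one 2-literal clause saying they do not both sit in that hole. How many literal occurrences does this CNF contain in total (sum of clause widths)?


PHP(11,8): 11 pigeons, 8 holes, 11*8 = 88 variables.
- pigeon clauses: one per pigeon -> 11 clauses of width 8 -> 88 literals
- hole clauses: 8 holes * C(11,2) = 8 * 55 -> 440 clauses of width 2 -> 880 literals
Total literal occurrences = 88 + 880 = 968

968


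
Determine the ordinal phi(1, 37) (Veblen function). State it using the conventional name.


phi(1, 37):
phi(1, beta) = epsilon_beta (the beta-th epsilon number).
phi(1, 37) = epsilon_37

epsilon_37


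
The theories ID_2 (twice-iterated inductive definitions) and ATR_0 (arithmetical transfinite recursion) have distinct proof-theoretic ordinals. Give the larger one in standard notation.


Proof-theoretic ordinal of ID_2 (twice-iterated inductive definitions): psi_0(epsilon_{Omega_2+1})
Proof-theoretic ordinal of ATR_0 (arithmetical transfinite recursion): Gamma_0
Comparing: Gamma_0 < psi_0(epsilon_{Omega_2+1}).
The larger ordinal is psi_0(epsilon_{Omega_2+1}) (from ID_2 (twice-iterated inductive definitions)).

psi_0(epsilon_{Omega_2+1})


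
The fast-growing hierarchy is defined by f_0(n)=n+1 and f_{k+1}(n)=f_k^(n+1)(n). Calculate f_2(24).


f_2(24) = f_1^25(24)
f_1(m) = 2m + 1.
Iterating: f_1^k(n) = 2^k*(n+1) - 1.
f_2(24) = 2^25*(24+1) - 1 = 33554432*25 - 1 = 838860799

838860799


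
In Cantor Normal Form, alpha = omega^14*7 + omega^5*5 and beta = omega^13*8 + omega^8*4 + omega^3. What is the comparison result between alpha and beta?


Compare term by term from highest exponent:
alpha = omega^14*7 + omega^5*5
beta = omega^13*8 + omega^8*4 + omega^3
Term 1: alpha has omega^14*7, beta has omega^13*8
Term 2: alpha has omega^5*5, beta has omega^8*4
Term 3: alpha has omega^0*0, beta has omega^3*1
Result: alpha > beta

alpha > beta


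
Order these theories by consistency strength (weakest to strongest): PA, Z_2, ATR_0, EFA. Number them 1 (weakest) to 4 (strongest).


Ordering by consistency strength:
1. EFA
2. PA
3. ATR_0
4. Z_2


PA=2, Z_2=4, ATR_0=3, EFA=1


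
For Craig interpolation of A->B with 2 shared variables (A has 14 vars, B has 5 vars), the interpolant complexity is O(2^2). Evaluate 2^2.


Shared atoms = 2
Craig interpolant size bound = 2^2
= 4

4


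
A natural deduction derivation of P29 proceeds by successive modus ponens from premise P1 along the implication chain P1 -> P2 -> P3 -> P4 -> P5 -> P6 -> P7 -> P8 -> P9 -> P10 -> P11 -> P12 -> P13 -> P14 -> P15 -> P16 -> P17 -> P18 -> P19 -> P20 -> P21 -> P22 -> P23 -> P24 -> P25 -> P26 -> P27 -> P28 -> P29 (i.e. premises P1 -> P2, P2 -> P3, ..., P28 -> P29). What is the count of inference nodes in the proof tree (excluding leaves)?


We have a chain: P1 -> P2 -> P3 -> P4 -> P5 -> P6 -> P7 -> P8 -> P9 -> P10 -> P11 -> P12 -> P13 -> P14 -> P15 -> P16 -> P17 -> P18 -> P19 -> P20 -> P21 -> P22 -> P23 -> P24 -> P25 -> P26 -> P27 -> P28 -> P29.
Each modus ponens application produces the next variable.
The chain has 29 propositions, so 29-1 = 28 modus ponens steps.
Total inference nodes = 28

28


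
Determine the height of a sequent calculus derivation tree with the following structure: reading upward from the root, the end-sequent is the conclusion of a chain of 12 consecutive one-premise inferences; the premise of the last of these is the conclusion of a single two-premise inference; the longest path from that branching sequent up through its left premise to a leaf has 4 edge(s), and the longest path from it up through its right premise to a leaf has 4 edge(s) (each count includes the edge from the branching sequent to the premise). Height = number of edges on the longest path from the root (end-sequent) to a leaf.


Longest path through the left premise: 4 edges (measured from the branching sequent)
Longest path through the right premise: 4 edges
Height of the subtree rooted at the branching sequent: max(4, 4) = 4
The branching sequent sits 12 edges above the root (the chain of one-premise inferences), so height = 4 + 12 = 16

16


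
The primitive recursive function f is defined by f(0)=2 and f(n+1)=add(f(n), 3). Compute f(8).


f(0) = 2
f(1) = add(f(0), 3) = add(2, 3) = 5
f(2) = add(f(1), 3) = add(5, 3) = 8
f(3) = add(f(2), 3) = add(8, 3) = 11
f(4) = add(f(3), 3) = add(11, 3) = 14
f(5) = add(f(4), 3) = add(14, 3) = 17
f(6) = add(f(5), 3) = add(17, 3) = 20
f(7) = add(f(6), 3) = add(20, 3) = 23
f(8) = add(f(7), 3) = add(23, 3) = 26


26


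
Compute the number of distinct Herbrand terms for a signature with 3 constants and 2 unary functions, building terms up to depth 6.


Herbrand terms by depth:
Depth 0: 3 constants
Depth 1: 6 new terms (running total: 9)
Depth 2: 12 new terms (running total: 21)
Depth 3: 24 new terms (running total: 45)
Depth 4: 48 new terms (running total: 93)
Depth 5: 96 new terms (running total: 189)
Depth 6: 192 new terms (running total: 381)
Total distinct ground terms = 381

381


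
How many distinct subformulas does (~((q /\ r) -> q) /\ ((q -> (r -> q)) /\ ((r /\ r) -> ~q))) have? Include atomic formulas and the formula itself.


Formula: (~((q /\ r) -> q) /\ ((q -> (r -> q)) /\ ((r /\ r) -> ~q)))
Subformulas found:
  1. q
  2. r
  3. ~q
  4. (r -> q)
  5. (q /\ r)
  6. (r /\ r)
  7. (q -> (r -> q))
  8. ((q /\ r) -> q)
  9. ~((q /\ r) -> q)
  10. ((r /\ r) -> ~q)
  11. ((q -> (r -> q)) /\ ((r /\ r) -> ~q))
  12. (~((q /\ r) -> q) /\ ((q -> (r -> q)) /\ ((r /\ r) -> ~q)))
Total distinct subformulas = 12

12


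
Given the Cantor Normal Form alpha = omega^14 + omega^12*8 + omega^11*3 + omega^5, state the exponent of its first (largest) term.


CNF: omega^14 + omega^12*8 + omega^11*3 + omega^5
The leading term is omega^14, which has exponent 14.

14


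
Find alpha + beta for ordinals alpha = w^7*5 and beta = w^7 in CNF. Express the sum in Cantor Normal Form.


Ordinal addition w^7*5 + w^7:
Both terms have the same exponent 7.
w^e*c + w^e*d = w^e*(c+d).
Result = w^7*(5+1) = w^7*6

w^7*6


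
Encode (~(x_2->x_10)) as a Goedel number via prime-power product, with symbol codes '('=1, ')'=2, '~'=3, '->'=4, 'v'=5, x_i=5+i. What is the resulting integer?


Formula: (~(x_2->x_10))
Symbol codes: [1, 3, 1, 7, 4, 15, 2, 2]
Primes: [2, 3, 5, 7, 11, 13, 17, 19]
p_1^1 = 2^1 = 2
p_2^3 = 3^3 = 27
p_3^1 = 5^1 = 5
p_4^7 = 7^7 = 823543
p_5^4 = 11^4 = 14641
p_6^15 = 13^15 = 51185893014090757
p_7^2 = 17^2 = 289
p_8^2 = 19^2 = 361
Product = 17385056808780580289107687020601530

17385056808780580289107687020601530


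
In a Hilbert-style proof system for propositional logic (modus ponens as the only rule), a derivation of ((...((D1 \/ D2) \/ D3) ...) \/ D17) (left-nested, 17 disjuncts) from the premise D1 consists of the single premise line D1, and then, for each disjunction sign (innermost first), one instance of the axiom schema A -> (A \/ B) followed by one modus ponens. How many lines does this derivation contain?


Building the left-nested 17-ary disjunction from D1:
- 1 premise line (D1)
- 17 disjuncts means 16 disjunction signs; each needs 1 axiom instance + 1 MP = 2 lines: 2 * 16 = 32
Total = 1 + 32 = 33 lines.

33


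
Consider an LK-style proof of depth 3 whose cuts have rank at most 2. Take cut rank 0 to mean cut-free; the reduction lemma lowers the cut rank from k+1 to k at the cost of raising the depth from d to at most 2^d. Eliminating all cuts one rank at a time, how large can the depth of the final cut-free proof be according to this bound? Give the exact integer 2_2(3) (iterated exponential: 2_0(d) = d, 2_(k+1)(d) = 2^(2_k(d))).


Each rank reduction sends depth d to at most 2^d; cut rank r needs r reductions.
2_0(3) = 3
2_1(3) = 2^3 = 8
2_2(3) = 2^8 = 256
Cut-free depth bound = 256

256


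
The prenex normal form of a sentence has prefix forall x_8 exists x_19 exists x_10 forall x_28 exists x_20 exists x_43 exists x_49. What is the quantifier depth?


Quantifier prefix has 7 quantifier symbols.
Quantifier depth = 7

7


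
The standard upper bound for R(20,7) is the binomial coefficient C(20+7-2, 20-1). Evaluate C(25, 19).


R(20,7) <= C(20+7-2, 20-1) = C(25, 19)
C(25, 19) = 25! / (19! * 6!)
= 177100

177100


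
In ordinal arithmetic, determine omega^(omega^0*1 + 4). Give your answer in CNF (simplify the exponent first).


omega^(omega^0*1 + 4):
omega^0 = 1, so the exponent is 1 + 4 = 5 (finite ordinal addition).
Result = omega^5, already a single CNF term.

omega^5


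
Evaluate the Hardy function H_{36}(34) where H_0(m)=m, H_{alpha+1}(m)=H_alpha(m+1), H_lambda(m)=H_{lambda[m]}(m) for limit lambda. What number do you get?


H_36(34):
For finite ordinals k, H_k(n) = n + k (each successor step adds 1).
H_36(34) = 34 + 36 = 70

70


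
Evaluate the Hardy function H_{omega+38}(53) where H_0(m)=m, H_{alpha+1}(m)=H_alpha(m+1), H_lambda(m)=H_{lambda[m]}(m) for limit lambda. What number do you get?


H_{omega+38}(53):
Unwind the 38 successor steps: H_{omega+38}(53) = H_omega(53+38) = H_omega(91).
H_omega(m) = H_m(m) = m + m = 2m.
Result = 2 * 91 = 182

182


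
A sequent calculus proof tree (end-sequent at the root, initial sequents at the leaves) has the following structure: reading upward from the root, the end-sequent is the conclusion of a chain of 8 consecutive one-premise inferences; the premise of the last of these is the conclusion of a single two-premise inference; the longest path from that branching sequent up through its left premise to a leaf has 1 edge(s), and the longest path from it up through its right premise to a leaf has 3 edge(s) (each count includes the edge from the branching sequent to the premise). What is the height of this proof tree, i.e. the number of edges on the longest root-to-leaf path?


Longest path through the left premise: 1 edges (measured from the branching sequent)
Longest path through the right premise: 3 edges
Height of the subtree rooted at the branching sequent: max(1, 3) = 3
The branching sequent sits 8 edges above the root (the chain of one-premise inferences), so height = 3 + 8 = 11

11


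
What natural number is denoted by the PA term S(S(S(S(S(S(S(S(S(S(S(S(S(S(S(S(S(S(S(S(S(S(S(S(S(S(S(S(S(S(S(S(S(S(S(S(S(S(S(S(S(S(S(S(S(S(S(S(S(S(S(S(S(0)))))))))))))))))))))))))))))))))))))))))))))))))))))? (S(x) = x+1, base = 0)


Counting successors applied to 0:
53 applications of S to 0 = 53

53


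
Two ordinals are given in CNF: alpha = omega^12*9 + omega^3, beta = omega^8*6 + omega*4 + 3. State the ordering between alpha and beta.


Compare term by term from highest exponent:
alpha = omega^12*9 + omega^3
beta = omega^8*6 + omega*4 + 3
Term 1: alpha has omega^12*9, beta has omega^8*6
Term 2: alpha has omega^3*1, beta has omega^1*4
Term 3: alpha has omega^0*0, beta has omega^0*3
Result: alpha > beta

alpha > beta
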